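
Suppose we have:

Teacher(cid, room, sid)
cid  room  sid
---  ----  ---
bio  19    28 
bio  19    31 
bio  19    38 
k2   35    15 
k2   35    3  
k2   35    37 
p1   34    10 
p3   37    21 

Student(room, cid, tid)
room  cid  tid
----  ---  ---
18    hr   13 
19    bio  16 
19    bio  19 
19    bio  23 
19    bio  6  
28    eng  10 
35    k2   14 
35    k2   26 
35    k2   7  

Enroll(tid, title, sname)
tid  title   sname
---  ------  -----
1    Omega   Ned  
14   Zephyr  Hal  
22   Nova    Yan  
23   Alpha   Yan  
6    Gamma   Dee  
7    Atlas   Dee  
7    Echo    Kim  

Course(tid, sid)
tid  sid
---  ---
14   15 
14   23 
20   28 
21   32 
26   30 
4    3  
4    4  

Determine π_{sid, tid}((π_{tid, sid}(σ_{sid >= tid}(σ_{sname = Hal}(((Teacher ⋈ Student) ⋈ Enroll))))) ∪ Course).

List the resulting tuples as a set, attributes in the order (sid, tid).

{(15, 14), (23, 14), (28, 20), (3, 4), (30, 26), (32, 21), (37, 14), (4, 4)}

Teacher ⋈ Student (natural join on cid, room): {(bio, 19, 28, 16), (bio, 19, 28, 19), (bio, 19, 28, 23), (bio, 19, 28, 6), (bio, 19, 31, 16), (bio, 19, 31, 19), (bio, 19, 31, 23), (bio, 19, 31, 6), (bio, 19, 38, 16), (bio, 19, 38, 19), (bio, 19, 38, 23), (bio, 19, 38, 6), (k2, 35, 15, 14), (k2, 35, 15, 26), (k2, 35, 15, 7), (k2, 35, 3, 14), (k2, 35, 3, 26), (k2, 35, 3, 7), (k2, 35, 37, 14), (k2, 35, 37, 26), (k2, 35, 37, 7)}
(Teacher ⋈ Student) ⋈ Enroll (natural join on tid): {(bio, 19, 28, 23, Alpha, Yan), (bio, 19, 28, 6, Gamma, Dee), (bio, 19, 31, 23, Alpha, Yan), (bio, 19, 31, 6, Gamma, Dee), (bio, 19, 38, 23, Alpha, Yan), (bio, 19, 38, 6, Gamma, Dee), (k2, 35, 15, 14, Zephyr, Hal), (k2, 35, 15, 7, Atlas, Dee), (k2, 35, 15, 7, Echo, Kim), (k2, 35, 3, 14, Zephyr, Hal), (k2, 35, 3, 7, Atlas, Dee), (k2, 35, 3, 7, Echo, Kim), (k2, 35, 37, 14, Zephyr, Hal), (k2, 35, 37, 7, Atlas, Dee), (k2, 35, 37, 7, Echo, Kim)}
Apply σ_{sname = Hal}; surviving tuples: {(k2, 35, 15, 14, Zephyr, Hal), (k2, 35, 3, 14, Zephyr, Hal), (k2, 35, 37, 14, Zephyr, Hal)}
Apply σ_{sid >= tid}; surviving tuples: {(k2, 35, 15, 14, Zephyr, Hal), (k2, 35, 37, 14, Zephyr, Hal)}
Keep only column(s) tid, sid: {(14, 15), (14, 37)}
Set union of the two operands is {(14, 15), (14, 23), (14, 37), (20, 28), (21, 32), (26, 30), (4, 3), (4, 4)}.
Keep only column(s) sid, tid: {(15, 14), (23, 14), (28, 20), (3, 4), (30, 26), (32, 21), (37, 14), (4, 4)}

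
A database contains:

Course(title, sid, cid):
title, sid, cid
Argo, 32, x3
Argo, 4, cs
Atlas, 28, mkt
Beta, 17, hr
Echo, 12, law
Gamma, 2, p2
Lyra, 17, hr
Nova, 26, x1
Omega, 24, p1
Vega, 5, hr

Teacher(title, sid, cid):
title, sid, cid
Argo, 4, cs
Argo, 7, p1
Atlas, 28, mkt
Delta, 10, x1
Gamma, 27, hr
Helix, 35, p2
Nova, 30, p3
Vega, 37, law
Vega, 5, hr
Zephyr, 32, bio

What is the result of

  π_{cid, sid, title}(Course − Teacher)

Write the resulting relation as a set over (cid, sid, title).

{(hr, 17, Beta), (hr, 17, Lyra), (law, 12, Echo), (p1, 24, Omega), (p2, 2, Gamma), (x1, 26, Nova), (x3, 32, Argo)}

Set difference of the two operands is {(Argo, 32, x3), (Beta, 17, hr), (Echo, 12, law), (Gamma, 2, p2), (Lyra, 17, hr), (Nova, 26, x1), (Omega, 24, p1)}.
Projecting to cid, sid, title: {(hr, 17, Beta), (hr, 17, Lyra), (law, 12, Echo), (p1, 24, Omega), (p2, 2, Gamma), (x1, 26, Nova), (x3, 32, Argo)}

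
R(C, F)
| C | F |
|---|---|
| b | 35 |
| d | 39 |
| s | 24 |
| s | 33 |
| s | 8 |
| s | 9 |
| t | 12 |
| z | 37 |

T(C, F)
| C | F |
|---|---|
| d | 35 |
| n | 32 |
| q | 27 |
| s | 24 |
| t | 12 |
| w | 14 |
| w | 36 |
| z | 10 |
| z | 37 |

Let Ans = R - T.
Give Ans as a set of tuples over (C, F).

{(b, 35), (d, 39), (s, 33), (s, 8), (s, 9)}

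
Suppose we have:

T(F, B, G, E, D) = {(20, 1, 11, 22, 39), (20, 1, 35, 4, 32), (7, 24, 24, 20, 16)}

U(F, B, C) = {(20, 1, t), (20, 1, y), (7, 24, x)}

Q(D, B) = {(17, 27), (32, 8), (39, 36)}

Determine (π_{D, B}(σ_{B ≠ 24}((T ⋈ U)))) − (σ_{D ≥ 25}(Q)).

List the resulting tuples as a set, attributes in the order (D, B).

{(32, 1), (39, 1)}

Joining T and U on F, B yields {(20, 1, 11, 22, 39, t), (20, 1, 11, 22, 39, y), (20, 1, 35, 4, 32, t), (20, 1, 35, 4, 32, y), (7, 24, 24, 20, 16, x)}.
Apply σ_{B ≠ 24}; surviving tuples: {(20, 1, 11, 22, 39, t), (20, 1, 11, 22, 39, y), (20, 1, 35, 4, 32, t), (20, 1, 35, 4, 32, y)}
π_{D, B} gives {(32, 1), (39, 1)} (2 duplicate(s) eliminated).
Apply σ_{D ≥ 25}; surviving tuples: {(32, 8), (39, 36)}
Taking the difference: {(32, 1), (39, 1)}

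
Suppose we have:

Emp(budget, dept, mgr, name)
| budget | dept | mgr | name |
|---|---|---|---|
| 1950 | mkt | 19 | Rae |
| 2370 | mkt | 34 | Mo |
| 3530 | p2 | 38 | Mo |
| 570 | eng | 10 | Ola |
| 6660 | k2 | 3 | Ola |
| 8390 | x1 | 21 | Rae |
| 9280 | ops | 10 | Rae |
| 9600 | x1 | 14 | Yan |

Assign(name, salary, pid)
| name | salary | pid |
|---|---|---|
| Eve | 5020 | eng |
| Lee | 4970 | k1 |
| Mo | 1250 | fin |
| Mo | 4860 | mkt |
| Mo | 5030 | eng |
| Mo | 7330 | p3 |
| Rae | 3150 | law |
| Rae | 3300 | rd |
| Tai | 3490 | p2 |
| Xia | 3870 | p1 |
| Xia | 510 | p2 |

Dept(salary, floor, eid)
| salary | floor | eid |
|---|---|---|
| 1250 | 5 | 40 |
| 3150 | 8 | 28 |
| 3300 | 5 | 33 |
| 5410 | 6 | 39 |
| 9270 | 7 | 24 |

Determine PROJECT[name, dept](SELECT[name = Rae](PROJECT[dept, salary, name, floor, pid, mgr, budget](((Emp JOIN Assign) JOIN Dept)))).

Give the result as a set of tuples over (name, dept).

{(Rae, mkt), (Rae, ops), (Rae, x1)}

Natural join on name: {(1950, mkt, 19, Rae, 3150, law), (1950, mkt, 19, Rae, 3300, rd), (2370, mkt, 34, Mo, 1250, fin), (2370, mkt, 34, Mo, 4860, mkt), (2370, mkt, 34, Mo, 5030, eng), (2370, mkt, 34, Mo, 7330, p3), (3530, p2, 38, Mo, 1250, fin), (3530, p2, 38, Mo, 4860, mkt), (3530, p2, 38, Mo, 5030, eng), (3530, p2, 38, Mo, 7330, p3), (8390, x1, 21, Rae, 3150, law), (8390, x1, 21, Rae, 3300, rd), (9280, ops, 10, Rae, 3150, law), (9280, ops, 10, Rae, 3300, rd)}
Natural join on salary: {(1950, mkt, 19, Rae, 3150, law, 8, 28), (1950, mkt, 19, Rae, 3300, rd, 5, 33), (2370, mkt, 34, Mo, 1250, fin, 5, 40), (3530, p2, 38, Mo, 1250, fin, 5, 40), (8390, x1, 21, Rae, 3150, law, 8, 28), (8390, x1, 21, Rae, 3300, rd, 5, 33), (9280, ops, 10, Rae, 3150, law, 8, 28), (9280, ops, 10, Rae, 3300, rd, 5, 33)}
π[dept, salary, name, floor, pid, mgr, budget]: project onto (dept, salary, name, floor, pid, mgr, budget) → {(mkt, 1250, Mo, 5, fin, 34, 2370), (mkt, 3150, Rae, 8, law, 19, 1950), (mkt, 3300, Rae, 5, rd, 19, 1950), (ops, 3150, Rae, 8, law, 10, 9280), (ops, 3300, Rae, 5, rd, 10, 9280), (p2, 1250, Mo, 5, fin, 38, 3530), (x1, 3150, Rae, 8, law, 21, 8390), (x1, 3300, Rae, 5, rd, 21, 8390)}
Apply σ_{name = Rae}; surviving tuples: {(mkt, 3150, Rae, 8, law, 19, 1950), (mkt, 3300, Rae, 5, rd, 19, 1950), (ops, 3150, Rae, 8, law, 10, 9280), (ops, 3300, Rae, 5, rd, 10, 9280), (x1, 3150, Rae, 8, law, 21, 8390), (x1, 3300, Rae, 5, rd, 21, 8390)}
π[name, dept]: project onto (name, dept) (3 duplicate(s) eliminated) → {(Rae, mkt), (Rae, ops), (Rae, x1)}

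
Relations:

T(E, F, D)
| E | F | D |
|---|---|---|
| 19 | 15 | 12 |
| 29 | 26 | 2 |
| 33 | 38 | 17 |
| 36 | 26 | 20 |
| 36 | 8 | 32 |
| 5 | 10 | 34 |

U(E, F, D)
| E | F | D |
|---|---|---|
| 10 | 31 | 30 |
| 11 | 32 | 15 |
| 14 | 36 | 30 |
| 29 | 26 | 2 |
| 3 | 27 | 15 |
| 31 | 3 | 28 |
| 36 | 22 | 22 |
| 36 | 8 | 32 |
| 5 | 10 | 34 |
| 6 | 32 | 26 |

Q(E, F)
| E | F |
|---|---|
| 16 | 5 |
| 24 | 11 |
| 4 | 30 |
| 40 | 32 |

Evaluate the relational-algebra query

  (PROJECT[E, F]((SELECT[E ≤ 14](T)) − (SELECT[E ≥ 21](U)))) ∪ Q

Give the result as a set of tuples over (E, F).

{(16, 5), (24, 11), (4, 30), (40, 32), (5, 10)}

Apply σ_{E ≤ 14}; surviving tuples: {(5, 10, 34)}
Apply σ_{E ≥ 21}; surviving tuples: {(29, 26, 2), (31, 3, 28), (36, 22, 22), (36, 8, 32)}
Difference: {(5, 10, 34)} with {(29, 26, 2), (31, 3, 28), (36, 22, 22), (36, 8, 32)} → {(5, 10, 34)}
π_{E, F} gives {(5, 10)}.
Union: {(5, 10)} with {(16, 5), (24, 11), (4, 30), (40, 32)} → {(16, 5), (24, 11), (4, 30), (40, 32), (5, 10)}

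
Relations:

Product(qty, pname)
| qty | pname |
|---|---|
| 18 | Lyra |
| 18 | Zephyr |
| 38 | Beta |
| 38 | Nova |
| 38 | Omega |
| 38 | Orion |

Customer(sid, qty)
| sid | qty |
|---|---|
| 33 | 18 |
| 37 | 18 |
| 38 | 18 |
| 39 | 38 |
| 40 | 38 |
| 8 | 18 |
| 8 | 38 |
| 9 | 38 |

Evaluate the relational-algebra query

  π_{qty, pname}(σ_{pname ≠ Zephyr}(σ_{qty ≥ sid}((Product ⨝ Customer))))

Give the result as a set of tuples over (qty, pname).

{(18, Lyra), (38, Beta), (38, Nova), (38, Omega), (38, Orion)}

Product ⋈ Customer (natural join on qty): {(18, Lyra, 33), (18, Lyra, 37), (18, Lyra, 38), (18, Lyra, 8), (18, Zephyr, 33), (18, Zephyr, 37), (18, Zephyr, 38), (18, Zephyr, 8), (38, Beta, 39), (38, Beta, 40), (38, Beta, 8), (38, Beta, 9), (38, Nova, 39), (38, Nova, 40), (38, Nova, 8), (38, Nova, 9), (38, Omega, 39), (38, Omega, 40), (38, Omega, 8), (38, Omega, 9), (38, Orion, 39), (38, Orion, 40), (38, Orion, 8), (38, Orion, 9)}
Apply σ_{qty ≥ sid}; surviving tuples: {(18, Lyra, 8), (18, Zephyr, 8), (38, Beta, 8), (38, Beta, 9), (38, Nova, 8), (38, Nova, 9), (38, Omega, 8), (38, Omega, 9), (38, Orion, 8), (38, Orion, 9)}
Apply σ_{pname ≠ Zephyr}; surviving tuples: {(18, Lyra, 8), (38, Beta, 8), (38, Beta, 9), (38, Nova, 8), (38, Nova, 9), (38, Omega, 8), (38, Omega, 9), (38, Orion, 8), (38, Orion, 9)}
π_{qty, pname} gives {(18, Lyra), (38, Beta), (38, Nova), (38, Omega), (38, Orion)} (4 duplicate(s) eliminated).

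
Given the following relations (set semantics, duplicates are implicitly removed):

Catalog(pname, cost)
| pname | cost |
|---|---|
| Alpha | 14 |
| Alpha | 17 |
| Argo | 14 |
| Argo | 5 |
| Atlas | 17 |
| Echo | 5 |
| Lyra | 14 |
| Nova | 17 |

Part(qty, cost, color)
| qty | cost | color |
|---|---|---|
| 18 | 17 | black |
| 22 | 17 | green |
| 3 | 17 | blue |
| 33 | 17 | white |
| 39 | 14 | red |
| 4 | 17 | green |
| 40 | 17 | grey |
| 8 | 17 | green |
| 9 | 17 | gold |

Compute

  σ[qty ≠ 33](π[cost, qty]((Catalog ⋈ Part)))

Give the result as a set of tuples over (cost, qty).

Joining Catalog and Part on cost yields {(Alpha, 14, 39, red), (Alpha, 17, 18, black), (Alpha, 17, 22, green), (Alpha, 17, 3, blue), (Alpha, 17, 33, white), (Alpha, 17, 4, green), (Alpha, 17, 40, grey), (Alpha, 17, 8, green), (Alpha, 17, 9, gold), (Argo, 14, 39, red), (Atlas, 17, 18, black), (Atlas, 17, 22, green), (Atlas, 17, 3, blue), (Atlas, 17, 33, white), (Atlas, 17, 4, green), (Atlas, 17, 40, grey), (Atlas, 17, 8, green), (Atlas, 17, 9, gold), (Lyra, 14, 39, red), (Nova, 17, 18, black), (Nova, 17, 22, green), (Nova, 17, 3, blue), (Nova, 17, 33, white), (Nova, 17, 4, green), (Nova, 17, 40, grey), (Nova, 17, 8, green), (Nova, 17, 9, gold)}.
π_{cost, qty} gives {(14, 39), (17, 18), (17, 22), (17, 3), (17, 33), (17, 4), (17, 40), (17, 8), (17, 9)} (18 duplicate(s) eliminated).
σ[qty ≠ 33]: keep tuples satisfying qty ≠ 33 → {(14, 39), (17, 18), (17, 22), (17, 3), (17, 4), (17, 40), (17, 8), (17, 9)}

{(14, 39), (17, 18), (17, 22), (17, 3), (17, 4), (17, 40), (17, 8), (17, 9)}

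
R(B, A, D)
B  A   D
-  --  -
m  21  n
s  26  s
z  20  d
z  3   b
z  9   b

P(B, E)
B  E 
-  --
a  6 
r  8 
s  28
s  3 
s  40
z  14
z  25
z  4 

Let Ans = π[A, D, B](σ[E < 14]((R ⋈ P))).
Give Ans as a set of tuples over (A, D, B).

{(20, d, z), (26, s, s), (3, b, z), (9, b, z)}

R ⋈ P (natural join on B): {(s, 26, s, 28), (s, 26, s, 3), (s, 26, s, 40), (z, 20, d, 14), (z, 20, d, 25), (z, 20, d, 4), (z, 3, b, 14), (z, 3, b, 25), (z, 3, b, 4), (z, 9, b, 14), (z, 9, b, 25), (z, 9, b, 4)}
Apply σ_{E < 14}; surviving tuples: {(s, 26, s, 3), (z, 20, d, 4), (z, 3, b, 4), (z, 9, b, 4)}
Projecting to A, D, B: {(20, d, z), (26, s, s), (3, b, z), (9, b, z)}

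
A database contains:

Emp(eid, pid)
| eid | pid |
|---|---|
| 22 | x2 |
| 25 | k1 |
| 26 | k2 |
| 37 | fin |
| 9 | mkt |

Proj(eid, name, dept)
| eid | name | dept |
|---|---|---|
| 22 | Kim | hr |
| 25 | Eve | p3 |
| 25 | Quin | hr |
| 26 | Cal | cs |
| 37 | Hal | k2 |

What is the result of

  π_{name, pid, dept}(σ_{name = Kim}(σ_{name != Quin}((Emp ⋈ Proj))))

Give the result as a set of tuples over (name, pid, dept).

{(Kim, x2, hr)}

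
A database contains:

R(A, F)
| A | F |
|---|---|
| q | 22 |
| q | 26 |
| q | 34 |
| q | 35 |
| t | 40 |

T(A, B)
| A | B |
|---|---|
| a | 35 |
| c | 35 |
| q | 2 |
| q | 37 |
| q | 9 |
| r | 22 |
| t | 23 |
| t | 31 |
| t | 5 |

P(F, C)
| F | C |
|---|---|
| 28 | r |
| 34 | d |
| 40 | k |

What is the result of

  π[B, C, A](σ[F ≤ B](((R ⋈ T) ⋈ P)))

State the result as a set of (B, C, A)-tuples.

{(37, d, q)}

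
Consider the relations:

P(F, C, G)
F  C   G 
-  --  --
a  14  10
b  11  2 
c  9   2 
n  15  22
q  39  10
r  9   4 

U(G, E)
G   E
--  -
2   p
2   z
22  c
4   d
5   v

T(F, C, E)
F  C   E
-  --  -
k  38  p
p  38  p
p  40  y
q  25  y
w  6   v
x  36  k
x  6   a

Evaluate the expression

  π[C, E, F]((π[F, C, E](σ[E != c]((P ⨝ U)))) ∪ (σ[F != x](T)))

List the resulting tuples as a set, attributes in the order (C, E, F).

Natural join on G: {(b, 11, 2, p), (b, 11, 2, z), (c, 9, 2, p), (c, 9, 2, z), (n, 15, 22, c), (r, 9, 4, d)}
Apply σ_{E != c}; surviving tuples: {(b, 11, 2, p), (b, 11, 2, z), (c, 9, 2, p), (c, 9, 2, z), (r, 9, 4, d)}
Keep only column(s) F, C, E: {(b, 11, p), (b, 11, z), (c, 9, p), (c, 9, z), (r, 9, d)}
Apply σ_{F != x}; surviving tuples: {(k, 38, p), (p, 38, p), (p, 40, y), (q, 25, y), (w, 6, v)}
Set union of the two operands is {(b, 11, p), (b, 11, z), (c, 9, p), (c, 9, z), (k, 38, p), (p, 38, p), (p, 40, y), (q, 25, y), (r, 9, d), (w, 6, v)}.
Keep only column(s) C, E, F: {(11, p, b), (11, z, b), (25, y, q), (38, p, k), (38, p, p), (40, y, p), (6, v, w), (9, d, r), (9, p, c), (9, z, c)}

{(11, p, b), (11, z, b), (25, y, q), (38, p, k), (38, p, p), (40, y, p), (6, v, w), (9, d, r), (9, p, c), (9, z, c)}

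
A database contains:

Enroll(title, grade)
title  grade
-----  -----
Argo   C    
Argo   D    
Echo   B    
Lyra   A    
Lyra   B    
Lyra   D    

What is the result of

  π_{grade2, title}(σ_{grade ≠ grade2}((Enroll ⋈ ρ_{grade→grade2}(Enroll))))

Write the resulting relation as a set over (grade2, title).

{(A, Lyra), (B, Lyra), (C, Argo), (D, Argo), (D, Lyra)}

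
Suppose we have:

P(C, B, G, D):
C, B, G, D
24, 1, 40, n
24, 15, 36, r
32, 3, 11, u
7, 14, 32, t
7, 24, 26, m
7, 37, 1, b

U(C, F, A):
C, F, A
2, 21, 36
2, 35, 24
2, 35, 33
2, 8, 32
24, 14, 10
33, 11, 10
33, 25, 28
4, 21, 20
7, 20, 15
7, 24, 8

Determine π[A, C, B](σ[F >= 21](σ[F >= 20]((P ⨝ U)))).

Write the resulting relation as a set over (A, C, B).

Joining P and U on C yields {(24, 1, 40, n, 14, 10), (24, 15, 36, r, 14, 10), (7, 14, 32, t, 20, 15), (7, 14, 32, t, 24, 8), (7, 24, 26, m, 20, 15), (7, 24, 26, m, 24, 8), (7, 37, 1, b, 20, 15), (7, 37, 1, b, 24, 8)}.
Apply σ_{F >= 20}; surviving tuples: {(7, 14, 32, t, 20, 15), (7, 14, 32, t, 24, 8), (7, 24, 26, m, 20, 15), (7, 24, 26, m, 24, 8), (7, 37, 1, b, 20, 15), (7, 37, 1, b, 24, 8)}
Apply σ_{F >= 21}; surviving tuples: {(7, 14, 32, t, 24, 8), (7, 24, 26, m, 24, 8), (7, 37, 1, b, 24, 8)}
π_{A, C, B} gives {(8, 7, 14), (8, 7, 24), (8, 7, 37)}.

{(8, 7, 14), (8, 7, 24), (8, 7, 37)}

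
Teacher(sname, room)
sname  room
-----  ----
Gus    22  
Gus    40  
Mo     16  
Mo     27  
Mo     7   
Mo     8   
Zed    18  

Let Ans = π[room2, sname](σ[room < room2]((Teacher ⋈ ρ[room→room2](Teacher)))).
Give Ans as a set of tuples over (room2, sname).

ρ[room→room2]: schema becomes (sname, room2); tuples unchanged.
Teacher ⋈ ρ[room→room2](Teacher) (natural join on sname): {(Gus, 22, 22), (Gus, 22, 40), (Gus, 40, 22), (Gus, 40, 40), (Mo, 16, 16), (Mo, 16, 27), (Mo, 16, 7), (Mo, 16, 8), (Mo, 27, 16), (Mo, 27, 27), (Mo, 27, 7), (Mo, 27, 8), (Mo, 7, 16), (Mo, 7, 27), (Mo, 7, 7), (Mo, 7, 8), (Mo, 8, 16), (Mo, 8, 27), (Mo, 8, 7), (Mo, 8, 8), (Zed, 18, 18)}
Apply σ_{room < room2}; surviving tuples: {(Gus, 22, 40), (Mo, 16, 27), (Mo, 7, 16), (Mo, 7, 27), (Mo, 7, 8), (Mo, 8, 16), (Mo, 8, 27)}
Projecting to room2, sname (3 duplicate(s) eliminated): {(16, Mo), (27, Mo), (40, Gus), (8, Mo)}

{(16, Mo), (27, Mo), (40, Gus), (8, Mo)}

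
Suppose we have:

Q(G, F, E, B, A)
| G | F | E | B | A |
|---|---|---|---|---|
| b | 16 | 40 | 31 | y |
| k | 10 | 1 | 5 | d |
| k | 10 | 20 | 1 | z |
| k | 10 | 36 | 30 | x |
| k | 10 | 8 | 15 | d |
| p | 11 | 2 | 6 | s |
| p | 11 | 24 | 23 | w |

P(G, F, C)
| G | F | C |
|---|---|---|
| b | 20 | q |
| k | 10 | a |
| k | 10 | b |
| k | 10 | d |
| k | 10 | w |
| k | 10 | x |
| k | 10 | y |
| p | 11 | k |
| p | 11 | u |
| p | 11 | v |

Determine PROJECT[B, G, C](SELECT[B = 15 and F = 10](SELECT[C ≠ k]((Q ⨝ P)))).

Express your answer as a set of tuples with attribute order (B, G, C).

{(15, k, a), (15, k, b), (15, k, d), (15, k, w), (15, k, x), (15, k, y)}

Joining Q and P on G, F yields {(k, 10, 1, 5, d, a), (k, 10, 1, 5, d, b), (k, 10, 1, 5, d, d), (k, 10, 1, 5, d, w), (k, 10, 1, 5, d, x), (k, 10, 1, 5, d, y), (k, 10, 20, 1, z, a), (k, 10, 20, 1, z, b), (k, 10, 20, 1, z, d), (k, 10, 20, 1, z, w), (k, 10, 20, 1, z, x), (k, 10, 20, 1, z, y), (k, 10, 36, 30, x, a), (k, 10, 36, 30, x, b), (k, 10, 36, 30, x, d), (k, 10, 36, 30, x, w), (k, 10, 36, 30, x, x), (k, 10, 36, 30, x, y), (k, 10, 8, 15, d, a), (k, 10, 8, 15, d, b), (k, 10, 8, 15, d, d), (k, 10, 8, 15, d, w), (k, 10, 8, 15, d, x), (k, 10, 8, 15, d, y), (p, 11, 2, 6, s, k), (p, 11, 2, 6, s, u), (p, 11, 2, 6, s, v), (p, 11, 24, 23, w, k), (p, 11, 24, 23, w, u), (p, 11, 24, 23, w, v)}.
σ[C ≠ k]: keep tuples satisfying C ≠ k → {(k, 10, 1, 5, d, a), (k, 10, 1, 5, d, b), (k, 10, 1, 5, d, d), (k, 10, 1, 5, d, w), (k, 10, 1, 5, d, x), (k, 10, 1, 5, d, y), (k, 10, 20, 1, z, a), (k, 10, 20, 1, z, b), (k, 10, 20, 1, z, d), (k, 10, 20, 1, z, w), (k, 10, 20, 1, z, x), (k, 10, 20, 1, z, y), (k, 10, 36, 30, x, a), (k, 10, 36, 30, x, b), (k, 10, 36, 30, x, d), (k, 10, 36, 30, x, w), (k, 10, 36, 30, x, x), (k, 10, 36, 30, x, y), (k, 10, 8, 15, d, a), (k, 10, 8, 15, d, b), (k, 10, 8, 15, d, d), (k, 10, 8, 15, d, w), (k, 10, 8, 15, d, x), (k, 10, 8, 15, d, y), (p, 11, 2, 6, s, u), (p, 11, 2, 6, s, v), (p, 11, 24, 23, w, u), (p, 11, 24, 23, w, v)}
σ[B = 15 and F = 10]: keep tuples satisfying B = 15 and F = 10 → {(k, 10, 8, 15, d, a), (k, 10, 8, 15, d, b), (k, 10, 8, 15, d, d), (k, 10, 8, 15, d, w), (k, 10, 8, 15, d, x), (k, 10, 8, 15, d, y)}
π_{B, G, C} gives {(15, k, a), (15, k, b), (15, k, d), (15, k, w), (15, k, x), (15, k, y)}.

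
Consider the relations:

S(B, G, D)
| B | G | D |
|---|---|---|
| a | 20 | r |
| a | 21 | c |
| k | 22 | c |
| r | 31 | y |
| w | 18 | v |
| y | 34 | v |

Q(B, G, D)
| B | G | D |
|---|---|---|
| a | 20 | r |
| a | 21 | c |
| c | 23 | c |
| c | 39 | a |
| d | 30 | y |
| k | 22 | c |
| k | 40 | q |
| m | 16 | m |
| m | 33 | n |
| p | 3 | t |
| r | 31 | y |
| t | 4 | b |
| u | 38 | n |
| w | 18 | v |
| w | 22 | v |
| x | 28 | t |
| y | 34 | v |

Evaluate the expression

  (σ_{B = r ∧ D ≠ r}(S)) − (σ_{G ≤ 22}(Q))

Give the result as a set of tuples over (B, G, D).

{(r, 31, y)}

Apply σ_{B = r ∧ D ≠ r}; surviving tuples: {(r, 31, y)}
Apply σ_{G ≤ 22}; surviving tuples: {(a, 20, r), (a, 21, c), (k, 22, c), (m, 16, m), (p, 3, t), (t, 4, b), (w, 18, v), (w, 22, v)}
Difference: {(r, 31, y)} with {(a, 20, r), (a, 21, c), (k, 22, c), (m, 16, m), (p, 3, t), (t, 4, b), (w, 18, v), (w, 22, v)} → {(r, 31, y)}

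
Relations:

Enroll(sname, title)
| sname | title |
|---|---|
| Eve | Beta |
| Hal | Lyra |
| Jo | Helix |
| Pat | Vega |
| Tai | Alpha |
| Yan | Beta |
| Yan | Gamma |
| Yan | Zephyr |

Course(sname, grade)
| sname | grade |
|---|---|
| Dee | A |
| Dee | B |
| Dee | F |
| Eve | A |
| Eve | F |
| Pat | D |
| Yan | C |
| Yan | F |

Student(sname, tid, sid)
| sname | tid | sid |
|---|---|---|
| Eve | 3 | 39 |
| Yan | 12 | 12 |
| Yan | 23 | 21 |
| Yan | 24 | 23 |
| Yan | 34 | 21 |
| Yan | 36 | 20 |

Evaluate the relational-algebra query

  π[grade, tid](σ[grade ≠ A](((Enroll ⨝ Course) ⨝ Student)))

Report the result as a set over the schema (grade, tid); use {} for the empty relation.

Natural join on sname: {(Eve, Beta, A), (Eve, Beta, F), (Pat, Vega, D), (Yan, Beta, C), (Yan, Beta, F), (Yan, Gamma, C), (Yan, Gamma, F), (Yan, Zephyr, C), (Yan, Zephyr, F)}
Natural join on sname: {(Eve, Beta, A, 3, 39), (Eve, Beta, F, 3, 39), (Yan, Beta, C, 12, 12), (Yan, Beta, C, 23, 21), (Yan, Beta, C, 24, 23), (Yan, Beta, C, 34, 21), (Yan, Beta, C, 36, 20), (Yan, Beta, F, 12, 12), (Yan, Beta, F, 23, 21), (Yan, Beta, F, 24, 23), (Yan, Beta, F, 34, 21), (Yan, Beta, F, 36, 20), (Yan, Gamma, C, 12, 12), (Yan, Gamma, C, 23, 21), (Yan, Gamma, C, 24, 23), (Yan, Gamma, C, 34, 21), (Yan, Gamma, C, 36, 20), (Yan, Gamma, F, 12, 12), (Yan, Gamma, F, 23, 21), (Yan, Gamma, F, 24, 23), (Yan, Gamma, F, 34, 21), (Yan, Gamma, F, 36, 20), (Yan, Zephyr, C, 12, 12), (Yan, Zephyr, C, 23, 21), (Yan, Zephyr, C, 24, 23), (Yan, Zephyr, C, 34, 21), (Yan, Zephyr, C, 36, 20), (Yan, Zephyr, F, 12, 12), (Yan, Zephyr, F, 23, 21), (Yan, Zephyr, F, 24, 23), (Yan, Zephyr, F, 34, 21), (Yan, Zephyr, F, 36, 20)}
Apply σ_{grade ≠ A}; surviving tuples: {(Eve, Beta, F, 3, 39), (Yan, Beta, C, 12, 12), (Yan, Beta, C, 23, 21), (Yan, Beta, C, 24, 23), (Yan, Beta, C, 34, 21), (Yan, Beta, C, 36, 20), (Yan, Beta, F, 12, 12), (Yan, Beta, F, 23, 21), (Yan, Beta, F, 24, 23), (Yan, Beta, F, 34, 21), (Yan, Beta, F, 36, 20), (Yan, Gamma, C, 12, 12), (Yan, Gamma, C, 23, 21), (Yan, Gamma, C, 24, 23), (Yan, Gamma, C, 34, 21), (Yan, Gamma, C, 36, 20), (Yan, Gamma, F, 12, 12), (Yan, Gamma, F, 23, 21), (Yan, Gamma, F, 24, 23), (Yan, Gamma, F, 34, 21), (Yan, Gamma, F, 36, 20), (Yan, Zephyr, C, 12, 12), (Yan, Zephyr, C, 23, 21), (Yan, Zephyr, C, 24, 23), (Yan, Zephyr, C, 34, 21), (Yan, Zephyr, C, 36, 20), (Yan, Zephyr, F, 12, 12), (Yan, Zephyr, F, 23, 21), (Yan, Zephyr, F, 24, 23), (Yan, Zephyr, F, 34, 21), (Yan, Zephyr, F, 36, 20)}
Projecting to grade, tid (20 duplicate(s) eliminated): {(C, 12), (C, 23), (C, 24), (C, 34), (C, 36), (F, 12), (F, 23), (F, 24), (F, 3), (F, 34), (F, 36)}

{(C, 12), (C, 23), (C, 24), (C, 34), (C, 36), (F, 12), (F, 23), (F, 24), (F, 3), (F, 34), (F, 36)}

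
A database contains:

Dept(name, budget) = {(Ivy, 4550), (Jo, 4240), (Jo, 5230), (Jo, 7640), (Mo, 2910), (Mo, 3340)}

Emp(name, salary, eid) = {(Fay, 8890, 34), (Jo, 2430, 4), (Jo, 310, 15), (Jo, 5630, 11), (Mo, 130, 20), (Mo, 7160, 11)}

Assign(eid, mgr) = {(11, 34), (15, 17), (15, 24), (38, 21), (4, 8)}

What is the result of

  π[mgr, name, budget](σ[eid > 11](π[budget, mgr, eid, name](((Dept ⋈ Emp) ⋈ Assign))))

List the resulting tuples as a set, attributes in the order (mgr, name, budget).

{(17, Jo, 4240), (17, Jo, 5230), (17, Jo, 7640), (24, Jo, 4240), (24, Jo, 5230), (24, Jo, 7640)}

Dept ⋈ Emp (natural join on name): {(Jo, 4240, 2430, 4), (Jo, 4240, 310, 15), (Jo, 4240, 5630, 11), (Jo, 5230, 2430, 4), (Jo, 5230, 310, 15), (Jo, 5230, 5630, 11), (Jo, 7640, 2430, 4), (Jo, 7640, 310, 15), (Jo, 7640, 5630, 11), (Mo, 2910, 130, 20), (Mo, 2910, 7160, 11), (Mo, 3340, 130, 20), (Mo, 3340, 7160, 11)}
(Dept ⋈ Emp) ⋈ Assign (natural join on eid): {(Jo, 4240, 2430, 4, 8), (Jo, 4240, 310, 15, 17), (Jo, 4240, 310, 15, 24), (Jo, 4240, 5630, 11, 34), (Jo, 5230, 2430, 4, 8), (Jo, 5230, 310, 15, 17), (Jo, 5230, 310, 15, 24), (Jo, 5230, 5630, 11, 34), (Jo, 7640, 2430, 4, 8), (Jo, 7640, 310, 15, 17), (Jo, 7640, 310, 15, 24), (Jo, 7640, 5630, 11, 34), (Mo, 2910, 7160, 11, 34), (Mo, 3340, 7160, 11, 34)}
π_{budget, mgr, eid, name} gives {(2910, 34, 11, Mo), (3340, 34, 11, Mo), (4240, 17, 15, Jo), (4240, 24, 15, Jo), (4240, 34, 11, Jo), (4240, 8, 4, Jo), (5230, 17, 15, Jo), (5230, 24, 15, Jo), (5230, 34, 11, Jo), (5230, 8, 4, Jo), (7640, 17, 15, Jo), (7640, 24, 15, Jo), (7640, 34, 11, Jo), (7640, 8, 4, Jo)}.
σ[eid > 11]: keep tuples satisfying eid > 11 → {(4240, 17, 15, Jo), (4240, 24, 15, Jo), (5230, 17, 15, Jo), (5230, 24, 15, Jo), (7640, 17, 15, Jo), (7640, 24, 15, Jo)}
π_{mgr, name, budget} gives {(17, Jo, 4240), (17, Jo, 5230), (17, Jo, 7640), (24, Jo, 4240), (24, Jo, 5230), (24, Jo, 7640)}.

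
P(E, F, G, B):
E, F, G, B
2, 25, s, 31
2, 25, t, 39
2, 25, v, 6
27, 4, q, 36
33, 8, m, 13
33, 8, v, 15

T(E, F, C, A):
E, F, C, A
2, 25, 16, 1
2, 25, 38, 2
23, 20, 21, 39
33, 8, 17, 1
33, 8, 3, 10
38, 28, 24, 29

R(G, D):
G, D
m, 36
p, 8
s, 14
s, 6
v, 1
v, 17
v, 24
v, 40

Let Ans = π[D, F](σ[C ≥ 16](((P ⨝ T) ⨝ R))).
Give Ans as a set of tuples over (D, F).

{(1, 25), (1, 8), (14, 25), (17, 25), (17, 8), (24, 25), (24, 8), (36, 8), (40, 25), (40, 8), (6, 25)}

Joining P and T on E, F yields {(2, 25, s, 31, 16, 1), (2, 25, s, 31, 38, 2), (2, 25, t, 39, 16, 1), (2, 25, t, 39, 38, 2), (2, 25, v, 6, 16, 1), (2, 25, v, 6, 38, 2), (33, 8, m, 13, 17, 1), (33, 8, m, 13, 3, 10), (33, 8, v, 15, 17, 1), (33, 8, v, 15, 3, 10)}.
Joining (P ⨝ T) and R on G yields {(2, 25, s, 31, 16, 1, 14), (2, 25, s, 31, 16, 1, 6), (2, 25, s, 31, 38, 2, 14), (2, 25, s, 31, 38, 2, 6), (2, 25, v, 6, 16, 1, 1), (2, 25, v, 6, 16, 1, 17), (2, 25, v, 6, 16, 1, 24), (2, 25, v, 6, 16, 1, 40), (2, 25, v, 6, 38, 2, 1), (2, 25, v, 6, 38, 2, 17), (2, 25, v, 6, 38, 2, 24), (2, 25, v, 6, 38, 2, 40), (33, 8, m, 13, 17, 1, 36), (33, 8, m, 13, 3, 10, 36), (33, 8, v, 15, 17, 1, 1), (33, 8, v, 15, 17, 1, 17), (33, 8, v, 15, 17, 1, 24), (33, 8, v, 15, 17, 1, 40), (33, 8, v, 15, 3, 10, 1), (33, 8, v, 15, 3, 10, 17), (33, 8, v, 15, 3, 10, 24), (33, 8, v, 15, 3, 10, 40)}.
Selection C ≥ 16: {(2, 25, s, 31, 16, 1, 14), (2, 25, s, 31, 16, 1, 6), (2, 25, s, 31, 38, 2, 14), (2, 25, s, 31, 38, 2, 6), (2, 25, v, 6, 16, 1, 1), (2, 25, v, 6, 16, 1, 17), (2, 25, v, 6, 16, 1, 24), (2, 25, v, 6, 16, 1, 40), (2, 25, v, 6, 38, 2, 1), (2, 25, v, 6, 38, 2, 17), (2, 25, v, 6, 38, 2, 24), (2, 25, v, 6, 38, 2, 40), (33, 8, m, 13, 17, 1, 36), (33, 8, v, 15, 17, 1, 1), (33, 8, v, 15, 17, 1, 17), (33, 8, v, 15, 17, 1, 24), (33, 8, v, 15, 17, 1, 40)}
Keep only column(s) D, F (6 duplicate(s) eliminated): {(1, 25), (1, 8), (14, 25), (17, 25), (17, 8), (24, 25), (24, 8), (36, 8), (40, 25), (40, 8), (6, 25)}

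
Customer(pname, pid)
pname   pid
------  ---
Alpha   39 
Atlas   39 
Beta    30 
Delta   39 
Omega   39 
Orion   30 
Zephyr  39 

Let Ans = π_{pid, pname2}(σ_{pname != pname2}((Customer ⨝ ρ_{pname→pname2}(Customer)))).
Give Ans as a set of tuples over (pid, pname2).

{(30, Beta), (30, Orion), (39, Alpha), (39, Atlas), (39, Delta), (39, Omega), (39, Zephyr)}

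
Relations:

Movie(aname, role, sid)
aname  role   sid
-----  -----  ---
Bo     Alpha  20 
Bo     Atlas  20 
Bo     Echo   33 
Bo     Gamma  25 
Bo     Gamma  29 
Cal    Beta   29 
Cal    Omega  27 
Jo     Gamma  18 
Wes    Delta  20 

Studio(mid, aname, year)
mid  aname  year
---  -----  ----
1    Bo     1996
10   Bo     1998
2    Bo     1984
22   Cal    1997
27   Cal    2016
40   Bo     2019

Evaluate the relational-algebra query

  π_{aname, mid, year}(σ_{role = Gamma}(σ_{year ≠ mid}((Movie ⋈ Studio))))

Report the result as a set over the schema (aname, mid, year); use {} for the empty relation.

{(Bo, 1, 1996), (Bo, 10, 1998), (Bo, 2, 1984), (Bo, 40, 2019)}

Natural join on aname: {(Bo, Alpha, 20, 1, 1996), (Bo, Alpha, 20, 10, 1998), (Bo, Alpha, 20, 2, 1984), (Bo, Alpha, 20, 40, 2019), (Bo, Atlas, 20, 1, 1996), (Bo, Atlas, 20, 10, 1998), (Bo, Atlas, 20, 2, 1984), (Bo, Atlas, 20, 40, 2019), (Bo, Echo, 33, 1, 1996), (Bo, Echo, 33, 10, 1998), (Bo, Echo, 33, 2, 1984), (Bo, Echo, 33, 40, 2019), (Bo, Gamma, 25, 1, 1996), (Bo, Gamma, 25, 10, 1998), (Bo, Gamma, 25, 2, 1984), (Bo, Gamma, 25, 40, 2019), (Bo, Gamma, 29, 1, 1996), (Bo, Gamma, 29, 10, 1998), (Bo, Gamma, 29, 2, 1984), (Bo, Gamma, 29, 40, 2019), (Cal, Beta, 29, 22, 1997), (Cal, Beta, 29, 27, 2016), (Cal, Omega, 27, 22, 1997), (Cal, Omega, 27, 27, 2016)}
Selection year ≠ mid: {(Bo, Alpha, 20, 1, 1996), (Bo, Alpha, 20, 10, 1998), (Bo, Alpha, 20, 2, 1984), (Bo, Alpha, 20, 40, 2019), (Bo, Atlas, 20, 1, 1996), (Bo, Atlas, 20, 10, 1998), (Bo, Atlas, 20, 2, 1984), (Bo, Atlas, 20, 40, 2019), (Bo, Echo, 33, 1, 1996), (Bo, Echo, 33, 10, 1998), (Bo, Echo, 33, 2, 1984), (Bo, Echo, 33, 40, 2019), (Bo, Gamma, 25, 1, 1996), (Bo, Gamma, 25, 10, 1998), (Bo, Gamma, 25, 2, 1984), (Bo, Gamma, 25, 40, 2019), (Bo, Gamma, 29, 1, 1996), (Bo, Gamma, 29, 10, 1998), (Bo, Gamma, 29, 2, 1984), (Bo, Gamma, 29, 40, 2019), (Cal, Beta, 29, 22, 1997), (Cal, Beta, 29, 27, 2016), (Cal, Omega, 27, 22, 1997), (Cal, Omega, 27, 27, 2016)}
Selection role = Gamma: {(Bo, Gamma, 25, 1, 1996), (Bo, Gamma, 25, 10, 1998), (Bo, Gamma, 25, 2, 1984), (Bo, Gamma, 25, 40, 2019), (Bo, Gamma, 29, 1, 1996), (Bo, Gamma, 29, 10, 1998), (Bo, Gamma, 29, 2, 1984), (Bo, Gamma, 29, 40, 2019)}
Projecting to aname, mid, year (4 duplicate(s) eliminated): {(Bo, 1, 1996), (Bo, 10, 1998), (Bo, 2, 1984), (Bo, 40, 2019)}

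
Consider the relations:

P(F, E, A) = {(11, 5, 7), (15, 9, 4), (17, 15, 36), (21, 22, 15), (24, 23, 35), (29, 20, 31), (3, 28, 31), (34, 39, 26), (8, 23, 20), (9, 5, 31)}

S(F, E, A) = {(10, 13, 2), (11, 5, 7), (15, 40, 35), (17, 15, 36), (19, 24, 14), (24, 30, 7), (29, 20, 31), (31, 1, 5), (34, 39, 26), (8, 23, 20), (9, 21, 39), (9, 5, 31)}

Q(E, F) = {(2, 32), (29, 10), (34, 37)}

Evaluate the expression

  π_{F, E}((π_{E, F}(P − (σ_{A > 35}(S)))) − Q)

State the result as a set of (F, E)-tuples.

{(11, 5), (15, 9), (21, 22), (24, 23), (29, 20), (3, 28), (34, 39), (8, 23), (9, 5)}

Filtering on A > 35 leaves {(17, 15, 36), (9, 21, 39)}.
Difference: {(11, 5, 7), (15, 9, 4), (17, 15, 36), (21, 22, 15), (24, 23, 35), (29, 20, 31), (3, 28, 31), (34, 39, 26), (8, 23, 20), (9, 5, 31)} with {(17, 15, 36), (9, 21, 39)} → {(11, 5, 7), (15, 9, 4), (21, 22, 15), (24, 23, 35), (29, 20, 31), (3, 28, 31), (34, 39, 26), (8, 23, 20), (9, 5, 31)}
π[E, F]: project onto (E, F) → {(20, 29), (22, 21), (23, 24), (23, 8), (28, 3), (39, 34), (5, 11), (5, 9), (9, 15)}
Difference: {(20, 29), (22, 21), (23, 24), (23, 8), (28, 3), (39, 34), (5, 11), (5, 9), (9, 15)} with {(2, 32), (29, 10), (34, 37)} → {(20, 29), (22, 21), (23, 24), (23, 8), (28, 3), (39, 34), (5, 11), (5, 9), (9, 15)}
π[F, E]: project onto (F, E) → {(11, 5), (15, 9), (21, 22), (24, 23), (29, 20), (3, 28), (34, 39), (8, 23), (9, 5)}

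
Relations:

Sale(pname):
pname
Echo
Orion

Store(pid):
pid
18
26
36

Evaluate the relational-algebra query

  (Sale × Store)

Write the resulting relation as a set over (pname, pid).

{(Echo, 18), (Echo, 26), (Echo, 36), (Orion, 18), (Orion, 26), (Orion, 36)}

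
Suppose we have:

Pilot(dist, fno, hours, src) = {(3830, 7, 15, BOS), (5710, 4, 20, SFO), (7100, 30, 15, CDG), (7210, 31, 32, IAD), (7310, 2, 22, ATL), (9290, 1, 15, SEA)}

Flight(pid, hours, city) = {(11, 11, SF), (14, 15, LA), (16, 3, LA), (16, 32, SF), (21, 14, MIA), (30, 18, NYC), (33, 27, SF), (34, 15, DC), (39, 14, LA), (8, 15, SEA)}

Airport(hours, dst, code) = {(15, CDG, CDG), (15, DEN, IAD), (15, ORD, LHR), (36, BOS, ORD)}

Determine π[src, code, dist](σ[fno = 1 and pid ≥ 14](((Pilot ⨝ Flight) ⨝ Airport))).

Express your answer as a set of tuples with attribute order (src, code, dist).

{(SEA, CDG, 9290), (SEA, IAD, 9290), (SEA, LHR, 9290)}

Natural join on hours: {(3830, 7, 15, BOS, 14, LA), (3830, 7, 15, BOS, 34, DC), (3830, 7, 15, BOS, 8, SEA), (7100, 30, 15, CDG, 14, LA), (7100, 30, 15, CDG, 34, DC), (7100, 30, 15, CDG, 8, SEA), (7210, 31, 32, IAD, 16, SF), (9290, 1, 15, SEA, 14, LA), (9290, 1, 15, SEA, 34, DC), (9290, 1, 15, SEA, 8, SEA)}
Natural join on hours: {(3830, 7, 15, BOS, 14, LA, CDG, CDG), (3830, 7, 15, BOS, 14, LA, DEN, IAD), (3830, 7, 15, BOS, 14, LA, ORD, LHR), (3830, 7, 15, BOS, 34, DC, CDG, CDG), (3830, 7, 15, BOS, 34, DC, DEN, IAD), (3830, 7, 15, BOS, 34, DC, ORD, LHR), (3830, 7, 15, BOS, 8, SEA, CDG, CDG), (3830, 7, 15, BOS, 8, SEA, DEN, IAD), (3830, 7, 15, BOS, 8, SEA, ORD, LHR), (7100, 30, 15, CDG, 14, LA, CDG, CDG), (7100, 30, 15, CDG, 14, LA, DEN, IAD), (7100, 30, 15, CDG, 14, LA, ORD, LHR), (7100, 30, 15, CDG, 34, DC, CDG, CDG), (7100, 30, 15, CDG, 34, DC, DEN, IAD), (7100, 30, 15, CDG, 34, DC, ORD, LHR), (7100, 30, 15, CDG, 8, SEA, CDG, CDG), (7100, 30, 15, CDG, 8, SEA, DEN, IAD), (7100, 30, 15, CDG, 8, SEA, ORD, LHR), (9290, 1, 15, SEA, 14, LA, CDG, CDG), (9290, 1, 15, SEA, 14, LA, DEN, IAD), (9290, 1, 15, SEA, 14, LA, ORD, LHR), (9290, 1, 15, SEA, 34, DC, CDG, CDG), (9290, 1, 15, SEA, 34, DC, DEN, IAD), (9290, 1, 15, SEA, 34, DC, ORD, LHR), (9290, 1, 15, SEA, 8, SEA, CDG, CDG), (9290, 1, 15, SEA, 8, SEA, DEN, IAD), (9290, 1, 15, SEA, 8, SEA, ORD, LHR)}
σ[fno = 1 and pid ≥ 14]: keep tuples satisfying fno = 1 and pid ≥ 14 → {(9290, 1, 15, SEA, 14, LA, CDG, CDG), (9290, 1, 15, SEA, 14, LA, DEN, IAD), (9290, 1, 15, SEA, 14, LA, ORD, LHR), (9290, 1, 15, SEA, 34, DC, CDG, CDG), (9290, 1, 15, SEA, 34, DC, DEN, IAD), (9290, 1, 15, SEA, 34, DC, ORD, LHR)}
Keep only column(s) src, code, dist (3 duplicate(s) eliminated): {(SEA, CDG, 9290), (SEA, IAD, 9290), (SEA, LHR, 9290)}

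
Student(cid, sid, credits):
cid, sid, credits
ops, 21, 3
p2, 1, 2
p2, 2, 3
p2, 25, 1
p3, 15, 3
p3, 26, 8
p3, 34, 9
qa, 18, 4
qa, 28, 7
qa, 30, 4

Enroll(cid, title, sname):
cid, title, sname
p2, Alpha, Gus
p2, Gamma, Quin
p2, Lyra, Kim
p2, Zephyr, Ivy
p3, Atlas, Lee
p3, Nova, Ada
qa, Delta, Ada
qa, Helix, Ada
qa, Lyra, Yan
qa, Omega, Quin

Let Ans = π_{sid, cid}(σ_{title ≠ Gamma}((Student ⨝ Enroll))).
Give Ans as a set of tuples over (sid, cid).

{(1, p2), (15, p3), (18, qa), (2, p2), (25, p2), (26, p3), (28, qa), (30, qa), (34, p3)}

Student ⋈ Enroll (natural join on cid): {(p2, 1, 2, Alpha, Gus), (p2, 1, 2, Gamma, Quin), (p2, 1, 2, Lyra, Kim), (p2, 1, 2, Zephyr, Ivy), (p2, 2, 3, Alpha, Gus), (p2, 2, 3, Gamma, Quin), (p2, 2, 3, Lyra, Kim), (p2, 2, 3, Zephyr, Ivy), (p2, 25, 1, Alpha, Gus), (p2, 25, 1, Gamma, Quin), (p2, 25, 1, Lyra, Kim), (p2, 25, 1, Zephyr, Ivy), (p3, 15, 3, Atlas, Lee), (p3, 15, 3, Nova, Ada), (p3, 26, 8, Atlas, Lee), (p3, 26, 8, Nova, Ada), (p3, 34, 9, Atlas, Lee), (p3, 34, 9, Nova, Ada), (qa, 18, 4, Delta, Ada), (qa, 18, 4, Helix, Ada), (qa, 18, 4, Lyra, Yan), (qa, 18, 4, Omega, Quin), (qa, 28, 7, Delta, Ada), (qa, 28, 7, Helix, Ada), (qa, 28, 7, Lyra, Yan), (qa, 28, 7, Omega, Quin), (qa, 30, 4, Delta, Ada), (qa, 30, 4, Helix, Ada), (qa, 30, 4, Lyra, Yan), (qa, 30, 4, Omega, Quin)}
Apply σ_{title ≠ Gamma}; surviving tuples: {(p2, 1, 2, Alpha, Gus), (p2, 1, 2, Lyra, Kim), (p2, 1, 2, Zephyr, Ivy), (p2, 2, 3, Alpha, Gus), (p2, 2, 3, Lyra, Kim), (p2, 2, 3, Zephyr, Ivy), (p2, 25, 1, Alpha, Gus), (p2, 25, 1, Lyra, Kim), (p2, 25, 1, Zephyr, Ivy), (p3, 15, 3, Atlas, Lee), (p3, 15, 3, Nova, Ada), (p3, 26, 8, Atlas, Lee), (p3, 26, 8, Nova, Ada), (p3, 34, 9, Atlas, Lee), (p3, 34, 9, Nova, Ada), (qa, 18, 4, Delta, Ada), (qa, 18, 4, Helix, Ada), (qa, 18, 4, Lyra, Yan), (qa, 18, 4, Omega, Quin), (qa, 28, 7, Delta, Ada), (qa, 28, 7, Helix, Ada), (qa, 28, 7, Lyra, Yan), (qa, 28, 7, Omega, Quin), (qa, 30, 4, Delta, Ada), (qa, 30, 4, Helix, Ada), (qa, 30, 4, Lyra, Yan), (qa, 30, 4, Omega, Quin)}
Keep only column(s) sid, cid (18 duplicate(s) eliminated): {(1, p2), (15, p3), (18, qa), (2, p2), (25, p2), (26, p3), (28, qa), (30, qa), (34, p3)}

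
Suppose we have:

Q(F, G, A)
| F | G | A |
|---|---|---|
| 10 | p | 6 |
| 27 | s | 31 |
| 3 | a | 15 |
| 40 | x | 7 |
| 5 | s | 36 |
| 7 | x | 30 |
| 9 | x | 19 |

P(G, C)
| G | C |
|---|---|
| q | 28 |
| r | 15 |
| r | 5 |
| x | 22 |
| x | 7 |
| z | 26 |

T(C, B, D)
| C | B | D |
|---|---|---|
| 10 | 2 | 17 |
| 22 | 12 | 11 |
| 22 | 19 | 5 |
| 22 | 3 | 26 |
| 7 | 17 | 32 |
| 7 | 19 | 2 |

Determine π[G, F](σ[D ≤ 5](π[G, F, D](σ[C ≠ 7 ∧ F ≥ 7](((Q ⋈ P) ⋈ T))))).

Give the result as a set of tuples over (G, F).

Joining Q and P on G yields {(40, x, 7, 22), (40, x, 7, 7), (7, x, 30, 22), (7, x, 30, 7), (9, x, 19, 22), (9, x, 19, 7)}.
Joining (Q ⋈ P) and T on C yields {(40, x, 7, 22, 12, 11), (40, x, 7, 22, 19, 5), (40, x, 7, 22, 3, 26), (40, x, 7, 7, 17, 32), (40, x, 7, 7, 19, 2), (7, x, 30, 22, 12, 11), (7, x, 30, 22, 19, 5), (7, x, 30, 22, 3, 26), (7, x, 30, 7, 17, 32), (7, x, 30, 7, 19, 2), (9, x, 19, 22, 12, 11), (9, x, 19, 22, 19, 5), (9, x, 19, 22, 3, 26), (9, x, 19, 7, 17, 32), (9, x, 19, 7, 19, 2)}.
Apply σ_{C ≠ 7 ∧ F ≥ 7}; surviving tuples: {(40, x, 7, 22, 12, 11), (40, x, 7, 22, 19, 5), (40, x, 7, 22, 3, 26), (7, x, 30, 22, 12, 11), (7, x, 30, 22, 19, 5), (7, x, 30, 22, 3, 26), (9, x, 19, 22, 12, 11), (9, x, 19, 22, 19, 5), (9, x, 19, 22, 3, 26)}
π_{G, F, D} gives {(x, 40, 11), (x, 40, 26), (x, 40, 5), (x, 7, 11), (x, 7, 26), (x, 7, 5), (x, 9, 11), (x, 9, 26), (x, 9, 5)}.
Apply σ_{D ≤ 5}; surviving tuples: {(x, 40, 5), (x, 7, 5), (x, 9, 5)}
π_{G, F} gives {(x, 40), (x, 7), (x, 9)}.

{(x, 40), (x, 7), (x, 9)}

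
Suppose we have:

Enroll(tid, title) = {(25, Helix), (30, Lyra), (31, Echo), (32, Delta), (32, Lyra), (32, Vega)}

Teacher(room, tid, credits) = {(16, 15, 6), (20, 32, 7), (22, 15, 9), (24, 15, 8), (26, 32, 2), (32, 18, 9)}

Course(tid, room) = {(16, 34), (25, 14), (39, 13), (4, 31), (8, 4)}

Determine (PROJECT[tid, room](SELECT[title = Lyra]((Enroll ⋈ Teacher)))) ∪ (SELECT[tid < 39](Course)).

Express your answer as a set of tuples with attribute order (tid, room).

{(16, 34), (25, 14), (32, 20), (32, 26), (4, 31), (8, 4)}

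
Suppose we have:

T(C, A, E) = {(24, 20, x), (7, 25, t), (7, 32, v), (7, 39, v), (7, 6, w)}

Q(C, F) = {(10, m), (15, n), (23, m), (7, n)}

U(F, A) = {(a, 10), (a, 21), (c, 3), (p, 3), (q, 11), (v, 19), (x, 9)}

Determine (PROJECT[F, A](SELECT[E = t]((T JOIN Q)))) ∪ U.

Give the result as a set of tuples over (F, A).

Natural join on C: {(7, 25, t, n), (7, 32, v, n), (7, 39, v, n), (7, 6, w, n)}
Apply σ_{E = t}; surviving tuples: {(7, 25, t, n)}
π_{F, A} gives {(n, 25)}.
Set union of the two operands is {(a, 10), (a, 21), (c, 3), (n, 25), (p, 3), (q, 11), (v, 19), (x, 9)}.

{(a, 10), (a, 21), (c, 3), (n, 25), (p, 3), (q, 11), (v, 19), (x, 9)}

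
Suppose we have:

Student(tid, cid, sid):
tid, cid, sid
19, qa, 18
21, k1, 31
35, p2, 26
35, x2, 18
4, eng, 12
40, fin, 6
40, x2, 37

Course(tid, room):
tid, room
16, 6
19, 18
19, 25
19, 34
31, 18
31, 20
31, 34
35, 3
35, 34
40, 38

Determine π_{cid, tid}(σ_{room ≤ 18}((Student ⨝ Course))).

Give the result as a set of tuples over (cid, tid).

Student ⋈ Course (natural join on tid): {(19, qa, 18, 18), (19, qa, 18, 25), (19, qa, 18, 34), (35, p2, 26, 3), (35, p2, 26, 34), (35, x2, 18, 3), (35, x2, 18, 34), (40, fin, 6, 38), (40, x2, 37, 38)}
Filtering on room ≤ 18 leaves {(19, qa, 18, 18), (35, p2, 26, 3), (35, x2, 18, 3)}.
π_{cid, tid} gives {(p2, 35), (qa, 19), (x2, 35)}.

{(p2, 35), (qa, 19), (x2, 35)}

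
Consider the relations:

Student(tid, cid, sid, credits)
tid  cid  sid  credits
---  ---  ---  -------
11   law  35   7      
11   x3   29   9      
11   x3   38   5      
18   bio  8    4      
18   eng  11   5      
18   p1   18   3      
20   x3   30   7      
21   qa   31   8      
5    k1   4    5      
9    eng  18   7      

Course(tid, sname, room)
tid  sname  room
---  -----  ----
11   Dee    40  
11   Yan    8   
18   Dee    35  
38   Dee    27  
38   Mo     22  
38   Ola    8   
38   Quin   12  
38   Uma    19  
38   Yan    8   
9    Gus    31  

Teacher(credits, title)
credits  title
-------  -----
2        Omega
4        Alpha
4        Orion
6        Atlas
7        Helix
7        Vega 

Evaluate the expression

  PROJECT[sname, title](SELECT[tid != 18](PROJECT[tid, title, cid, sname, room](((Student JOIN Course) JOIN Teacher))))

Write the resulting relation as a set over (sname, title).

{(Dee, Helix), (Dee, Vega), (Gus, Helix), (Gus, Vega), (Yan, Helix), (Yan, Vega)}

Student ⋈ Course (natural join on tid): {(11, law, 35, 7, Dee, 40), (11, law, 35, 7, Yan, 8), (11, x3, 29, 9, Dee, 40), (11, x3, 29, 9, Yan, 8), (11, x3, 38, 5, Dee, 40), (11, x3, 38, 5, Yan, 8), (18, bio, 8, 4, Dee, 35), (18, eng, 11, 5, Dee, 35), (18, p1, 18, 3, Dee, 35), (9, eng, 18, 7, Gus, 31)}
(Student JOIN Course) ⋈ Teacher (natural join on credits): {(11, law, 35, 7, Dee, 40, Helix), (11, law, 35, 7, Dee, 40, Vega), (11, law, 35, 7, Yan, 8, Helix), (11, law, 35, 7, Yan, 8, Vega), (18, bio, 8, 4, Dee, 35, Alpha), (18, bio, 8, 4, Dee, 35, Orion), (9, eng, 18, 7, Gus, 31, Helix), (9, eng, 18, 7, Gus, 31, Vega)}
π[tid, title, cid, sname, room]: project onto (tid, title, cid, sname, room) → {(11, Helix, law, Dee, 40), (11, Helix, law, Yan, 8), (11, Vega, law, Dee, 40), (11, Vega, law, Yan, 8), (18, Alpha, bio, Dee, 35), (18, Orion, bio, Dee, 35), (9, Helix, eng, Gus, 31), (9, Vega, eng, Gus, 31)}
Apply σ_{tid != 18}; surviving tuples: {(11, Helix, law, Dee, 40), (11, Helix, law, Yan, 8), (11, Vega, law, Dee, 40), (11, Vega, law, Yan, 8), (9, Helix, eng, Gus, 31), (9, Vega, eng, Gus, 31)}
π[sname, title]: project onto (sname, title) → {(Dee, Helix), (Dee, Vega), (Gus, Helix), (Gus, Vega), (Yan, Helix), (Yan, Vega)}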